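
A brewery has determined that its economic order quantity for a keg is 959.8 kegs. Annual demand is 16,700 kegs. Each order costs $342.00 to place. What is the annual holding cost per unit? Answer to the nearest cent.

H ≈ $12.40

The basic EOQ model gives Q* = √(2DS/H); rearrange for the unknown.
From Q* = √(2DS/H): H = 2DS / Q*² = 2 × 16,700 × 342 / 959.8² = 12.3997.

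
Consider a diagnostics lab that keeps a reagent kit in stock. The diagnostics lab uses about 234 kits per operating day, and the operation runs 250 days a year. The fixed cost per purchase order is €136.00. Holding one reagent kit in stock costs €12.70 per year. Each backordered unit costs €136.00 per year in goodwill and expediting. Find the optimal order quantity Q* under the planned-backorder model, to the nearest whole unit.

Q* ≈ 1,170 kits

Annual demand D = 234 × 250 = 58,500.
With planned backorders, Q* = √(2DS/H) · √((H+B)/B).
√(2DS/H) = √(2 × 58,500 × 136 / 12.7) = 1119.336.
√((H+B)/B) = √((12.7+136)/136) = 1.0456.
Q* ≈ 1170.433.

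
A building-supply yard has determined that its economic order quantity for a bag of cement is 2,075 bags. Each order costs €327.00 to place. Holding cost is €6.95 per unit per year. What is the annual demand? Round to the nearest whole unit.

D ≈ 45,755 bags per year

Squaring Q* = √(2DS/H) gives Q*² = 2DS/H.
From Q* = √(2DS/H): D = Q*²H / (2S) = 2,075² × 6.95 / (2 × 327) = 45755.495.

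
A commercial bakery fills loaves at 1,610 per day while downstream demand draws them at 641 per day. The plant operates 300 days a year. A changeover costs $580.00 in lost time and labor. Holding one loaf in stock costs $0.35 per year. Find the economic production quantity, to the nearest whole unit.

Annual demand D = 641 × 300 = 192,300.
Production build-up factor (1 − d/p) = 1 − 641/1,610 = 0.6019.
Q* = √(2DS / (H(1 − d/p))) = √(2 × 192,300 × 580 / (0.35 × 0.6019)).
= √(223,068,000 / 0.2107) ≈ 32541.357.

Q* ≈ 32,541 loaves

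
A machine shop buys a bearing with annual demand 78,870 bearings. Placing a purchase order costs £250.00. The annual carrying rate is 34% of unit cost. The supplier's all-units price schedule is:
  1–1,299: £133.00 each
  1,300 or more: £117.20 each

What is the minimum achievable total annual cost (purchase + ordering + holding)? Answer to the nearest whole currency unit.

Holding cost per unit per year at price C is H = 0.34·C.
Candidates are each tier's EOQ (if it falls in that tier) and each price-break quantity.
EOQ at £133.00 = 933.8 (feasible in tier 1): TC = 78,870×£133.00 + (78,870/933.8)×250 + (933.8/2)×0.34×£133.00 = £10,531,938.55.
EOQ at £117.20 = 994.8 < 1300, so use break Q=1300: TC = 78,870×£117.20 + (78,870/1300.0)×250 + (1300.0/2)×0.34×£117.20 = £9,284,632.51.
Lowest total cost among the candidates is at Q = 1300.0.

TC* ≈ £9,284,633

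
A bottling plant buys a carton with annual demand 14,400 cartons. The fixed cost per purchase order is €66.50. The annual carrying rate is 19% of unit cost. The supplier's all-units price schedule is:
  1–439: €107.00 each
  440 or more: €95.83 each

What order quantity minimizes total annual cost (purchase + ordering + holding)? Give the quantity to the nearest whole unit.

Q* ≈ 440 cartons

Holding cost per unit per year at price C is H = 0.19·C.
Evaluate total cost at each tier's feasible EOQ or, if the EOQ is below the tier, at the tier's minimum quantity.
EOQ at €107.00 = 306.9 (feasible in tier 1): TC = 14,400×€107.00 + (14,400/306.9)×66.5 + (306.9/2)×0.19×€107.00 = €1,547,039.87.
EOQ at €95.83 = 324.3 < 440, so use break Q=440: TC = 14,400×€95.83 + (14,400/440.0)×66.5 + (440.0/2)×0.19×€95.83 = €1,386,134.06.
Lowest total cost is €1,386,134.06 at Q = 440.0.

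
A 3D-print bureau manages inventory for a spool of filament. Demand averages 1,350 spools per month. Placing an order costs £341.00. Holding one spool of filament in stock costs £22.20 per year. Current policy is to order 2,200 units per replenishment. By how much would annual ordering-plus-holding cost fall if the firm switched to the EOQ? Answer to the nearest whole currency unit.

Extra cost ≈ £11,270 per year

Annual demand D = 1,350 × 12 = 16,200.
EOQ = √(2DS/H) = √(2 × 16,200 × 341 / 22.2) ≈ 705.46.
Cost at Q* = (D/Q*)S + (Q*/2)H = √(2DSH) ≈ £15,661.24.
Cost at Q = 2,200: (16,200/2,200)×341 + (2,200/2)×22.2 = £2,511.00 + £24,420.00 = £26,931.00.
Excess = £26,931.00 − £15,661.24 = £11,269.76.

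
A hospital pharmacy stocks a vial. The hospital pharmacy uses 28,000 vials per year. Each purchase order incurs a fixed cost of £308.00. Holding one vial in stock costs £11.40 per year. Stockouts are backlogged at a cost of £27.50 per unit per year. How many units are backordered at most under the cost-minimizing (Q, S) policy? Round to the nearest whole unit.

With planned backorders, Q* = √(2DS/H) · √((H+B)/B).
√(2DS/H) = √(2 × 28,000 × 308 / 11.4) = 1230.034.
√((H+B)/B) = √((11.4+27.5)/27.5) = 1.1893.
Q* ≈ 1462.936.
S* = Q* · H/(H+B) = 1462.936 × 11.4/38.9 ≈ 428.727.

S* ≈ 429 vials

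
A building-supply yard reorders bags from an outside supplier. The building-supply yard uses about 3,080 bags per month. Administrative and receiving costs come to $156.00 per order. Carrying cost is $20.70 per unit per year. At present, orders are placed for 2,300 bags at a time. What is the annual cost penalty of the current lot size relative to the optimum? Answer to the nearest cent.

Annual demand D = 3,080 × 12 = 36,960.
EOQ = √(2DS/H) = √(2 × 36,960 × 156 / 20.7) ≈ 746.38.
Cost at Q* = (D/Q*)S + (Q*/2)H = √(2DSH) ≈ $15,450.00.
Cost at Q = 2,300: (36,960/2,300)×156 + (2,300/2)×20.7 = $2,506.85 + $23,805.00 = $26,311.85.
Excess = $26,311.85 − $15,450.00 = $10,861.85.

Extra cost ≈ $10,861.85 per year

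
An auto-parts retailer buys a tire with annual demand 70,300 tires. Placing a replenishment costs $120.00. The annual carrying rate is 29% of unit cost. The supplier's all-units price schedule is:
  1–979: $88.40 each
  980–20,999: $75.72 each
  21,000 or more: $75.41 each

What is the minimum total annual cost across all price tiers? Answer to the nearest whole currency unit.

TC* ≈ $5,342,484

Holding cost per unit per year at price C is H = 0.29·C.
Evaluate total cost at each tier's feasible EOQ or, if the EOQ is below the tier, at the tier's minimum quantity.
EOQ at $88.40 = 811.3 (feasible in tier 1): TC = 70,300×$88.40 + (70,300/811.3)×120 + (811.3/2)×0.29×$88.40 = $6,235,317.37.
EOQ at $75.72 = 876.6 < 980, so use break Q=980: TC = 70,300×$75.72 + (70,300/980.0)×120 + (980.0/2)×0.29×$75.72 = $5,342,483.98.
EOQ at $75.41 = 878.4 < 21000, so use break Q=21000: TC = 70,300×$75.41 + (70,300/21000.0)×120 + (21000.0/2)×0.29×$75.41 = $5,531,348.16.
Lowest total cost among the candidates is at Q = 980.0.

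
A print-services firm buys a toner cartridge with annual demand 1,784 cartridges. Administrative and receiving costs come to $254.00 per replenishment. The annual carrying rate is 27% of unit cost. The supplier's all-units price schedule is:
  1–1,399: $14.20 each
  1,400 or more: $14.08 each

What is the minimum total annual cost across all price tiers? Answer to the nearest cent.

Holding cost per unit per year at price C is H = 0.27·C.
For each price level, check whether its EOQ is feasible; otherwise the best quantity at that price is the breakpoint.
EOQ at $14.20 = 486.2 (feasible in tier 1): TC = 1,784×$14.20 + (1,784/486.2)×254 + (486.2/2)×0.27×$14.20 = $27,196.84.
EOQ at $14.08 = 488.3 < 1400, so use break Q=1400: TC = 1,784×$14.08 + (1,784/1400.0)×254 + (1400.0/2)×0.27×$14.08 = $28,103.51.
Lowest total cost among the candidates is at Q = 486.2.

TC* ≈ $27,196.84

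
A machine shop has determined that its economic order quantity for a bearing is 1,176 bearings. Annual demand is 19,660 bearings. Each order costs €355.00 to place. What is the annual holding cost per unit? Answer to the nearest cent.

Invert the EOQ relation Q*² = 2DS/H.
From Q* = √(2DS/H): H = 2DS / Q*² = 2 × 19,660 × 355 / 1,176² = 10.0932.

H ≈ €10.09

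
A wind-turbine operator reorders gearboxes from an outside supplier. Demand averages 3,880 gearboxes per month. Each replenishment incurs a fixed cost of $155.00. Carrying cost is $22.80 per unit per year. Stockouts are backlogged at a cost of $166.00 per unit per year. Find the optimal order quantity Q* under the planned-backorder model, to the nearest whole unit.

Q* ≈ 849 gearboxes

Annual demand D = 3,880 × 12 = 46,560.
With planned backorders, Q* = √(2DS/H) · √((H+B)/B).
√(2DS/H) = √(2 × 46,560 × 155 / 22.8) = 795.646.
√((H+B)/B) = √((22.8+166)/166) = 1.0665.
Q* ≈ 848.529.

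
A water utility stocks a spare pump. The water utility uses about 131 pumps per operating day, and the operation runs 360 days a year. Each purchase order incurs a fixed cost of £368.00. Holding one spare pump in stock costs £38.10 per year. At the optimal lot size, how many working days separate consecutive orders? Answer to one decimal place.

Annual demand D = 131 × 360 = 47,160.
The optimal lot size = √(2DS/H) = √(2 × 47,160 × 368 / 38.1) ≈ 954.47.
Cycle time = Q*/D × 360 = 954.47 / 47,160 × 360 ≈ 7.286 days.

T ≈ 7.3 days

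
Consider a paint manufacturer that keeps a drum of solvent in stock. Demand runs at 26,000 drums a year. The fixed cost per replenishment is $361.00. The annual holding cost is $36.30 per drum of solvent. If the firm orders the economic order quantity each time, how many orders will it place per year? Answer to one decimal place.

N ≈ 36.2 orders per year

EOQ = √(2DS/H) = √(2 × 26,000 × 361 / 36.3) ≈ 719.12.
Orders per year = D / Q* = 26,000 / 719.12 ≈ 36.155.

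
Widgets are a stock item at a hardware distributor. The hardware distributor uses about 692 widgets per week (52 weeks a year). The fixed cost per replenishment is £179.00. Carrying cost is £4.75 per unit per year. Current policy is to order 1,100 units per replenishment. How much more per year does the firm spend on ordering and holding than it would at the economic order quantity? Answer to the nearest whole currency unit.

Extra cost ≈ £646 per year

Annual demand D = 692 × 52 = 35,984.
EOQ = √(2DS/H) = √(2 × 35,984 × 179 / 4.75) ≈ 1646.83.
Cost at Q* = (D/Q*)S + (Q*/2)H = √(2DSH) ≈ £7,822.45.
Cost at Q = 1,100: (35,984/1,100)×179 + (1,100/2)×4.75 = £5,855.58 + £2,612.50 = £8,468.08.
Excess = £8,468.08 − £7,822.45 = £645.62.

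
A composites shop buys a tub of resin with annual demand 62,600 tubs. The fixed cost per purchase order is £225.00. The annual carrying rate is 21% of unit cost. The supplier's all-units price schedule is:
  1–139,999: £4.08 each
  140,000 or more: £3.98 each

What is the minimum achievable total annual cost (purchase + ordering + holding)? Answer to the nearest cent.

TC* ≈ £260,320.85

Holding cost per unit per year at price C is H = 0.21·C.
For each price level, check whether its EOQ is feasible; otherwise the best quantity at that price is the breakpoint.
EOQ at £4.08 = 5733.9 (feasible in tier 1): TC = 62,600×£4.08 + (62,600/5733.9)×225 + (5733.9/2)×0.21×£4.08 = £260,320.85.
EOQ at £3.98 = 5805.5 < 140000, so use break Q=140000: TC = 62,600×£3.98 + (62,600/140000.0)×225 + (140000.0/2)×0.21×£3.98 = £307,754.61.
Lowest total cost among the candidates is at Q = 5733.9.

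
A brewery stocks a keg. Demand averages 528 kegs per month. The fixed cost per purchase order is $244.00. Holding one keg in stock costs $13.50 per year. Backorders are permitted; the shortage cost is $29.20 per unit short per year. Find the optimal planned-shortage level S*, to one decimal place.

Annual demand D = 528 × 12 = 6,336.
With planned backorders, Q* = √(2DS/H) · √((H+B)/B).
√(2DS/H) = √(2 × 6,336 × 244 / 13.5) = 478.576.
√((H+B)/B) = √((13.5+29.2)/29.2) = 1.2093.
Q* ≈ 578.726.
S* = Q* · H/(H+B) = 578.726 × 13.5/42.7 ≈ 182.970.

S* ≈ 183.0 kegs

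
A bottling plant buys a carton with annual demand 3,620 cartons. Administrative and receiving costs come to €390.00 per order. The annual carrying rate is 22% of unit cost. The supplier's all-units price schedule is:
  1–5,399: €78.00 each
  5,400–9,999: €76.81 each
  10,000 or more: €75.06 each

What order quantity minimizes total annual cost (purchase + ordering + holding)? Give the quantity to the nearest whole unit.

Holding cost per unit per year at price C is H = 0.22·C.
Candidates are each tier's EOQ (if it falls in that tier) and each price-break quantity.
EOQ at €78.00 = 405.6 (feasible in tier 1): TC = 3,620×€78.00 + (3,620/405.6)×390 + (405.6/2)×0.22×€78.00 = €289,320.82.
EOQ at €76.81 = 408.8 < 5400, so use break Q=5400: TC = 3,620×€76.81 + (3,620/5400.0)×390 + (5400.0/2)×0.22×€76.81 = €323,938.78.
EOQ at €75.06 = 413.5 < 10000, so use break Q=10000: TC = 3,620×€75.06 + (3,620/10000.0)×390 + (10000.0/2)×0.22×€75.06 = €354,424.38.
Lowest total cost is €289,320.82 at Q = 405.6.

Q* ≈ 406 cartons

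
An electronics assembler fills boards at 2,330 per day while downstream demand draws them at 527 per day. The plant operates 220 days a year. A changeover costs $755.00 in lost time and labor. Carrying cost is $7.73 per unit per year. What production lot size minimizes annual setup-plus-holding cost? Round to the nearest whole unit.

Q* ≈ 5,410 boards

Annual demand D = 527 × 220 = 115,940.
Production build-up factor (1 − d/p) = 1 − 527/2,330 = 0.7738.
Q* = √(2DS / (H(1 − d/p))) = √(2 × 115,940 × 755 / (7.73 × 0.7738)).
= √(175,069,400 / 5.9816) ≈ 5409.978.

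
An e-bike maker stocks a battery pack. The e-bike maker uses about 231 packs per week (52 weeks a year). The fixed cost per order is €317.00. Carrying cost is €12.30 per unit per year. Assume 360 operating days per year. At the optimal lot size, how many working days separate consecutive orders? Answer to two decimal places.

T ≈ 23.58 days

Annual demand D = 231 × 52 = 12,012.
EOQ = √(2DS/H) = √(2 × 12,012 × 317 / 12.3) ≈ 786.86.
Cycle time = Q*/D × 360 = 786.86 / 12,012 × 360 ≈ 23.582 days.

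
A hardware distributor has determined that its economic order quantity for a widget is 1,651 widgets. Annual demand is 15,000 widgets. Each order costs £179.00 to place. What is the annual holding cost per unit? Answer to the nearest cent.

The basic EOQ model gives Q* = √(2DS/H); rearrange for the unknown.
From Q* = √(2DS/H): H = 2DS / Q*² = 2 × 15,000 × 179 / 1,651² = 1.9701.

H ≈ £1.97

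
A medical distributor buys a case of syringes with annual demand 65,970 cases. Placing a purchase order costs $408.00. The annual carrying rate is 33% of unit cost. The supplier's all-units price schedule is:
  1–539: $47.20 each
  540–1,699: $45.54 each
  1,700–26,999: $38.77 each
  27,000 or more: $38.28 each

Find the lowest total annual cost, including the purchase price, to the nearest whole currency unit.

TC* ≈ $2,583,900

Holding cost per unit per year at price C is H = 0.33·C.
For each price level, check whether its EOQ is feasible; otherwise the best quantity at that price is the breakpoint.
Tier 1 ($47.20): EOQ = 1859.0 exceeds tier's upper bound 539, so this tier is dominated.
Tier 2 ($45.54): EOQ = 1892.6 exceeds tier's upper bound 1699, so this tier is dominated.
EOQ at $38.77 = 2051.2 (feasible in tier 3): TC = 65,970×$38.77 + (65,970/2051.2)×408 + (2051.2/2)×0.33×$38.77 = $2,583,900.49.
EOQ at $38.28 = 2064.3 < 27000, so use break Q=27000: TC = 65,970×$38.28 + (65,970/27000.0)×408 + (27000.0/2)×0.33×$38.28 = $2,696,865.88.
Lowest total cost among the candidates is at Q = 2051.2.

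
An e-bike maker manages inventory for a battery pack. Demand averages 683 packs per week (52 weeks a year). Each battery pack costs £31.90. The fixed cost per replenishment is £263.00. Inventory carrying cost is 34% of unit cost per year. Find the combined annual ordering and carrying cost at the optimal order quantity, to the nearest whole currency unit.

Annual demand D = 683 × 52 = 35,516.
Holding cost H = 0.34 × £31.90 = £10.8460 per unit per year.
EOQ = √(2DS/H) = √(2 × 35,516 × 263 / 10.846) ≈ 1312.41.
At the optimum the two cost components are equal, so total cost = 2·(Q*/2)H = Q*·H.
Minimum total = √(2DSH) = √(2 × 35,516 × 263 × 10.846) ≈ 14234.417.

TC* ≈ £14,234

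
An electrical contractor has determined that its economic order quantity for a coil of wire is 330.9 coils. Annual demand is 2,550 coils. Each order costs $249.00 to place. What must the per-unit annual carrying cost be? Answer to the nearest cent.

The basic EOQ model gives Q* = √(2DS/H); rearrange for the unknown.
From Q* = √(2DS/H): H = 2DS / Q*² = 2 × 2,550 × 249 / 330.9² = 11.5978.

H ≈ $11.60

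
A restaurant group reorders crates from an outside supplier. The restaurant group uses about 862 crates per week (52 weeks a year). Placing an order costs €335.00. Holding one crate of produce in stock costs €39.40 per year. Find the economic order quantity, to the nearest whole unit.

Annual demand D = 862 × 52 = 44,824.
EOQ = √(2DS / H) = √(2 × 44,824 × 335 / 39.4).
= √(30,032,080 / 39.4) = √762,235.533 ≈ 873.061.

Q* ≈ 873 crates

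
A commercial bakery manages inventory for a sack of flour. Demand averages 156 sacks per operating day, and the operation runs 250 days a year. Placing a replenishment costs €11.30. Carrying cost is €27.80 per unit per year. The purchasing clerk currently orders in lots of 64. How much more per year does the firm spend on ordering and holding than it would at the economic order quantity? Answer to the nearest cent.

Extra cost ≈ €2,825.50 per year

Annual demand D = 156 × 250 = 39,000.
EOQ = √(2DS/H) = √(2 × 39,000 × 11.3 / 27.8) ≈ 178.06.
Cost at Q* = (D/Q*)S + (Q*/2)H = √(2DSH) ≈ €4,950.04.
Cost at Q = 64: (39,000/64)×11.3 + (64/2)×27.8 = €6,885.94 + €889.60 = €7,775.54.
Excess = €7,775.54 − €4,950.04 = €2,825.50.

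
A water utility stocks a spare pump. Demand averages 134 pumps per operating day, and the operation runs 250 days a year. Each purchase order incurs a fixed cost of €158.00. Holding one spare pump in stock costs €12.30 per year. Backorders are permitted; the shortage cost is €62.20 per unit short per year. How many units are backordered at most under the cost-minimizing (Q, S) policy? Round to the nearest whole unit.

S* ≈ 168 pumps

Annual demand D = 134 × 250 = 33,500.
With planned backorders, Q* = √(2DS/H) · √((H+B)/B).
√(2DS/H) = √(2 × 33,500 × 158 / 12.3) = 927.712.
√((H+B)/B) = √((12.3+62.2)/62.2) = 1.0944.
Q* ≈ 1015.305.
S* = Q* · H/(H+B) = 1015.305 × 12.3/74.5 ≈ 167.627.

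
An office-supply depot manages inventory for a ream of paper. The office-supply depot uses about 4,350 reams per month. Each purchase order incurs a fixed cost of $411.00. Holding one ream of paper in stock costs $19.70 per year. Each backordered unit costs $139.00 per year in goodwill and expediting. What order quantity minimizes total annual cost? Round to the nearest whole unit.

Q* ≈ 1,577 reams

Annual demand D = 4,350 × 12 = 52,200.
With planned backorders, Q* = √(2DS/H) · √((H+B)/B).
√(2DS/H) = √(2 × 52,200 × 411 / 19.7) = 1475.836.
√((H+B)/B) = √((19.7+139)/139) = 1.0685.
Q* ≈ 1576.954.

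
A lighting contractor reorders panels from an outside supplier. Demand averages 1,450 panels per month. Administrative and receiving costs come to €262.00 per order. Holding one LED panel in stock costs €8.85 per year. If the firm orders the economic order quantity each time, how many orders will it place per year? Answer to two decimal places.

N ≈ 17.14 orders per year

Annual demand D = 1,450 × 12 = 17,400.
The optimal lot size = √(2DS/H) = √(2 × 17,400 × 262 / 8.85) ≈ 1015.01.
Orders per year = D / Q* = 17,400 / 1015.01 ≈ 17.143.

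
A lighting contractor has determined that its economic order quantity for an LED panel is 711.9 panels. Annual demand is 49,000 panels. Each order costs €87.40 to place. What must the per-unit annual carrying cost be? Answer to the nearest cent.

H ≈ €16.90

Squaring Q* = √(2DS/H) gives Q*² = 2DS/H.
From Q* = √(2DS/H): H = 2DS / Q*² = 2 × 49,000 × 87.4 / 711.9² = 16.9005.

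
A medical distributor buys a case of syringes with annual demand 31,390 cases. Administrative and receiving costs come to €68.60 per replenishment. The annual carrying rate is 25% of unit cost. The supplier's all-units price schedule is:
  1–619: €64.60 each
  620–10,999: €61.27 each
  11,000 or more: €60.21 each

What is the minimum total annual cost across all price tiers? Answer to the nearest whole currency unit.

TC* ≈ €1,931,487

Holding cost per unit per year at price C is H = 0.25·C.
Evaluate total cost at each tier's feasible EOQ or, if the EOQ is below the tier, at the tier's minimum quantity.
EOQ at €64.60 = 516.4 (feasible in tier 1): TC = 31,390×€64.60 + (31,390/516.4)×68.6 + (516.4/2)×0.25×€64.60 = €2,036,133.86.
EOQ at €61.27 = 530.2 < 620, so use break Q=620: TC = 31,390×€61.27 + (31,390/620.0)×68.6 + (620.0/2)×0.25×€61.27 = €1,931,486.88.
EOQ at €60.21 = 534.9 < 11000, so use break Q=11000: TC = 31,390×€60.21 + (31,390/11000.0)×68.6 + (11000.0/2)×0.25×€60.21 = €1,972,976.41.
Lowest total cost among the candidates is at Q = 620.0.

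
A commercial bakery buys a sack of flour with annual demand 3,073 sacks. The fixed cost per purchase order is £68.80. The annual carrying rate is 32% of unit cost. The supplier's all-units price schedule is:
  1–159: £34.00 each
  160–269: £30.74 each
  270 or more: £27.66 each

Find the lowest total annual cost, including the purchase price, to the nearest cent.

TC* ≈ £86,977.14

Holding cost per unit per year at price C is H = 0.32·C.
Candidates are each tier's EOQ (if it falls in that tier) and each price-break quantity.
Tier 1 (£34.00): EOQ = 197.1 exceeds tier's upper bound 159, so this tier is dominated.
EOQ at £30.74 = 207.3 (feasible in tier 2): TC = 3,073×£30.74 + (3,073/207.3)×68.8 + (207.3/2)×0.32×£30.74 = £96,503.49.
EOQ at £27.66 = 218.6 < 270, so use break Q=270: TC = 3,073×£27.66 + (3,073/270.0)×68.8 + (270.0/2)×0.32×£27.66 = £86,977.14.
Lowest total cost among the candidates is at Q = 270.0.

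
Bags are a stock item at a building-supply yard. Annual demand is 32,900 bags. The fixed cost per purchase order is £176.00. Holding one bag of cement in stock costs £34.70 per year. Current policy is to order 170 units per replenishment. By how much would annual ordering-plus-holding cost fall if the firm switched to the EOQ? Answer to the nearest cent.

Extra cost ≈ £16,964.39 per year

EOQ = √(2DS/H) = √(2 × 32,900 × 176 / 34.7) ≈ 577.70.
Cost at Q* = (D/Q*)S + (Q*/2)H = √(2DSH) ≈ £20,046.29.
Cost at Q = 170: (32,900/170)×176 + (170/2)×34.7 = £34,061.18 + £2,949.50 = £37,010.68.
Excess = £37,010.68 − £20,046.29 = £16,964.39.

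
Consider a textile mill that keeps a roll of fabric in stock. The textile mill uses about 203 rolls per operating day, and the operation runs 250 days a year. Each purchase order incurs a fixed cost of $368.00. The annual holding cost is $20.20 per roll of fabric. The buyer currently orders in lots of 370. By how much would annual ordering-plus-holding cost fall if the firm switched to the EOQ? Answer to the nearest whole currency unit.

Extra cost ≈ $26,744 per year

Annual demand D = 203 × 250 = 50,750.
EOQ = √(2DS/H) = √(2 × 50,750 × 368 / 20.2) ≈ 1359.82.
Cost at Q* = (D/Q*)S + (Q*/2)H = √(2DSH) ≈ $27,468.35.
Cost at Q = 370: (50,750/370)×368 + (370/2)×20.2 = $50,475.68 + $3,737.00 = $54,212.68.
Excess = $54,212.68 − $27,468.35 = $26,744.32.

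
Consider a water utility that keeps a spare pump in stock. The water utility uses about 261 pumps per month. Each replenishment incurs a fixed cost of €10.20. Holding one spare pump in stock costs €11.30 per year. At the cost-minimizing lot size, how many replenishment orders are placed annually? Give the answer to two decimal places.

N ≈ 41.65 orders per year

Annual demand D = 261 × 12 = 3,132.
The optimal lot size = √(2DS/H) = √(2 × 3,132 × 10.2 / 11.3) ≈ 75.19.
Orders per year = D / Q* = 3,132 / 75.19 ≈ 41.652.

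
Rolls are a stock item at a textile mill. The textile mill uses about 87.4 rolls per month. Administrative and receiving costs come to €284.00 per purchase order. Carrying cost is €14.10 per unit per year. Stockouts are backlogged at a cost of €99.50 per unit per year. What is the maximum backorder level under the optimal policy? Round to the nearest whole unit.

S* ≈ 27 rolls

Annual demand D = 87.4 × 12 = 1,048.8.
With planned backorders, Q* = √(2DS/H) · √((H+B)/B).
√(2DS/H) = √(2 × 1,048.8 × 284 / 14.1) = 205.547.
√((H+B)/B) = √((14.1+99.5)/99.5) = 1.0685.
Q* ≈ 219.628.
S* = Q* · H/(H+B) = 219.628 × 14.1/113.6 ≈ 27.260.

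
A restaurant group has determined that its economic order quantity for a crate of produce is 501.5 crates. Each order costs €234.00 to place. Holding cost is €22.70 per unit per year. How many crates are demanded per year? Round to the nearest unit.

The basic EOQ model gives Q* = √(2DS/H); rearrange for the unknown.
From Q* = √(2DS/H): D = Q*²H / (2S) = 501.5² × 22.7 / (2 × 234) = 12198.934.

D ≈ 12,199 crates per year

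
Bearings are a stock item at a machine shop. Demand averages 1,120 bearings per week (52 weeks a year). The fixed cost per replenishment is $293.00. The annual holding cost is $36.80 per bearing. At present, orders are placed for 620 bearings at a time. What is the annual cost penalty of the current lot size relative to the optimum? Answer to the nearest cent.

Extra cost ≈ $3,491.94 per year

Annual demand D = 1,120 × 52 = 58,240.
EOQ = √(2DS/H) = √(2 × 58,240 × 293 / 36.8) ≈ 963.02.
Cost at Q* = (D/Q*)S + (Q*/2)H = √(2DSH) ≈ $35,439.16.
Cost at Q = 620: (58,240/620)×293 + (620/2)×36.8 = $27,523.10 + $11,408.00 = $38,931.10.
Excess = $38,931.10 − $35,439.16 = $3,491.94.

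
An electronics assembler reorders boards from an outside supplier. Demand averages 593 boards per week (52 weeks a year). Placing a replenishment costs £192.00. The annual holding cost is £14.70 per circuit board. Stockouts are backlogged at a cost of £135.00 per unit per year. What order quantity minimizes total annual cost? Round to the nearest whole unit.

Q* ≈ 945 boards

Annual demand D = 593 × 52 = 30,836.
With planned backorders, Q* = √(2DS/H) · √((H+B)/B).
√(2DS/H) = √(2 × 30,836 × 192 / 14.7) = 897.503.
√((H+B)/B) = √((14.7+135)/135) = 1.0530.
Q* ≈ 945.105.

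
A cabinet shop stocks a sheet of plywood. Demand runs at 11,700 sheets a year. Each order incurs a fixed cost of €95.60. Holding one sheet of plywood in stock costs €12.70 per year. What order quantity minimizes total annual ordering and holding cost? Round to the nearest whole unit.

EOQ = √(2DS / H) = √(2 × 11,700 × 95.6 / 12.7).
= √(2,237,040 / 12.7) = √176,144.8819 ≈ 419.696.

Q* ≈ 420 sheets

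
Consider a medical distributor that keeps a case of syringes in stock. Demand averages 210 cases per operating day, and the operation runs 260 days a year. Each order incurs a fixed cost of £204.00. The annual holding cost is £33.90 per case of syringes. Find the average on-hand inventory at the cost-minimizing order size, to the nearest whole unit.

Annual demand D = 210 × 260 = 54,600.
The optimal lot size = √(2DS/H) = √(2 × 54,600 × 204 / 33.9) ≈ 810.64.
Average inventory = Q*/2 ≈ 810.64 / 2 = 405.319.

Average inventory ≈ 405 cases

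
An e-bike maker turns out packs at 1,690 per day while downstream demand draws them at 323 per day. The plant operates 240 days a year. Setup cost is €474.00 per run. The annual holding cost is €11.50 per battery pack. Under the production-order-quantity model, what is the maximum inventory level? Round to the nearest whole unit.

I_max ≈ 2,274 packs

Annual demand D = 323 × 240 = 77,520.
Production build-up factor (1 − d/p) = 1 − 323/1,690 = 0.8089.
Q* = √(2DS / (H(1 − d/p))) = √(2 × 77,520 × 474 / (11.5 × 0.8089)).
= √(73,488,960 / 9.3021) ≈ 2810.744.
Maximum inventory = Q*(1 − d/p) = 2810.744 × 0.8089 ≈ 2273.542.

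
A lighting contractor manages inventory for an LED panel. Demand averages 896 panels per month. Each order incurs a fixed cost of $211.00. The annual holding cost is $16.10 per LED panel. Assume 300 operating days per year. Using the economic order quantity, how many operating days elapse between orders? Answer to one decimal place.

T ≈ 14.8 days

Annual demand D = 896 × 12 = 10,752.
EOQ = √(2DS/H) = √(2 × 10,752 × 211 / 16.1) ≈ 530.87.
Cycle time = Q*/D × 300 = 530.87 / 10,752 × 300 ≈ 14.812 days.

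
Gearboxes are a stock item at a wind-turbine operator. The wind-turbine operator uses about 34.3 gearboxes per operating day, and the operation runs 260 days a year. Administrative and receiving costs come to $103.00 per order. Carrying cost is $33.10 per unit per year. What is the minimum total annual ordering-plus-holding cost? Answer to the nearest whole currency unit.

TC* ≈ $7,798

Annual demand D = 34.3 × 260 = 8,918.
The optimal lot size = √(2DS/H) = √(2 × 8,918 × 103 / 33.1) ≈ 235.59.
At the optimum the two cost components are equal, so total cost = 2·(Q*/2)H = Q*·H.
Minimum total = √(2DSH) = √(2 × 8,918 × 103 × 33.1) ≈ 7797.966.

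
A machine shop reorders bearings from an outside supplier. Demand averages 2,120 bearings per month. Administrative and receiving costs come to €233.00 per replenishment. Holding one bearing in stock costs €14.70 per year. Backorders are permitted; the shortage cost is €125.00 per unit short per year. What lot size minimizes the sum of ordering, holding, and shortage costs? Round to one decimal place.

Q* ≈ 949.4 bearings

Annual demand D = 2,120 × 12 = 25,440.
With planned backorders, Q* = √(2DS/H) · √((H+B)/B).
√(2DS/H) = √(2 × 25,440 × 233 / 14.7) = 898.034.
√((H+B)/B) = √((14.7+125)/125) = 1.0572.
Q* ≈ 949.371.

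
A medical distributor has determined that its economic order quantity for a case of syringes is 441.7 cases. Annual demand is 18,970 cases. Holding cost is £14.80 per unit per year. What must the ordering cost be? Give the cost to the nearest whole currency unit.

S ≈ £76

The basic EOQ model gives Q* = √(2DS/H); rearrange for the unknown.
From Q* = √(2DS/H): S = Q*²H / (2D) = 441.7² × 14.8 / (2 × 18,970) = 76.1061.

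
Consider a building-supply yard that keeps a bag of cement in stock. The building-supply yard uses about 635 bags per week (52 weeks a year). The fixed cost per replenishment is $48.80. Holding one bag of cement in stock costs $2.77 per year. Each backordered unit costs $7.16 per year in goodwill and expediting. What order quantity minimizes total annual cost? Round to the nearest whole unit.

Q* ≈ 1,270 bags

Annual demand D = 635 × 52 = 33,020.
With planned backorders, Q* = √(2DS/H) · √((H+B)/B).
√(2DS/H) = √(2 × 33,020 × 48.8 / 2.77) = 1078.633.
√((H+B)/B) = √((2.77+7.16)/7.16) = 1.1777.
Q* ≈ 1270.257.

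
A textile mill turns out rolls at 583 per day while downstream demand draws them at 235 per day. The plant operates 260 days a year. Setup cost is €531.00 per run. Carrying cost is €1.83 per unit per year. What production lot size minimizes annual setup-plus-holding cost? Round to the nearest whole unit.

Annual demand D = 235 × 260 = 61,100.
Production build-up factor (1 − d/p) = 1 − 235/583 = 0.5969.
Q* = √(2DS / (H(1 − d/p))) = √(2 × 61,100 × 531 / (1.83 × 0.5969)).
= √(64,888,200 / 1.0923) ≈ 7707.295.

Q* ≈ 7,707 rolls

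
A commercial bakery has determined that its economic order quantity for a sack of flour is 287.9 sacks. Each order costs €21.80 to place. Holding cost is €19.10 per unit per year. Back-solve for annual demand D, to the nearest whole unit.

Squaring Q* = √(2DS/H) gives Q*² = 2DS/H.
From Q* = √(2DS/H): D = Q*²H / (2S) = 287.9² × 19.1 / (2 × 21.8) = 36310.331.

D ≈ 36,310 sacks per year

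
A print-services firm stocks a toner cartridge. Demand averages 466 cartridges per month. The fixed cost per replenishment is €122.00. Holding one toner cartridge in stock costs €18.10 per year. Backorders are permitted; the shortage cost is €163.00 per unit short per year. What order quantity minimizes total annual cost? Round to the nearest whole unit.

Q* ≈ 289 cartridges

Annual demand D = 466 × 12 = 5,592.
With planned backorders, Q* = √(2DS/H) · √((H+B)/B).
√(2DS/H) = √(2 × 5,592 × 122 / 18.1) = 274.561.
√((H+B)/B) = √((18.1+163)/163) = 1.0541.
Q* ≈ 289.404.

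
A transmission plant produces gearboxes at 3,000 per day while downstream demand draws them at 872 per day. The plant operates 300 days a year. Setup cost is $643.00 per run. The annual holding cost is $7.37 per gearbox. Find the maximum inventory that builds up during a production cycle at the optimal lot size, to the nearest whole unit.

I_max ≈ 5,690 gearboxes

Annual demand D = 872 × 300 = 261,600.
Production build-up factor (1 − d/p) = 1 − 872/3,000 = 0.7093.
Q* = √(2DS / (H(1 − d/p))) = √(2 × 261,600 × 643 / (7.37 × 0.7093)).
= √(336,417,600 / 5.2278) ≈ 8021.959.
Maximum inventory = Q*(1 − d/p) = 8021.959 × 0.7093 ≈ 5690.243.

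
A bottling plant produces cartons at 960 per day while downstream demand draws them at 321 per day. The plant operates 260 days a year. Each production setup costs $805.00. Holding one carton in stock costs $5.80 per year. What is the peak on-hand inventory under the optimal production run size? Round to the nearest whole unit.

I_max ≈ 3,927 cartons

Annual demand D = 321 × 260 = 83,460.
Production build-up factor (1 − d/p) = 1 − 321/960 = 0.6656.
Q* = √(2DS / (H(1 − d/p))) = √(2 × 83,460 × 805 / (5.8 × 0.6656)).
= √(134,370,600 / 3.8606) ≈ 5899.610.
Maximum inventory = Q*(1 − d/p) = 5899.610 × 0.6656 ≈ 3926.928.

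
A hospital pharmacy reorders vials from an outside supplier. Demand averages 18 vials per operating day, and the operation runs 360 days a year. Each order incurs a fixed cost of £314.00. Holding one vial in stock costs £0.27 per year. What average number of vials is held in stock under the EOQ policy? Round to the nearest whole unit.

Annual demand D = 18 × 360 = 6,480.
Q* = √(2DS/H) = √(2 × 6,480 × 314 / 0.27) ≈ 3882.27.
Average inventory = Q*/2 ≈ 3882.27 / 2 = 1941.134.

Average inventory ≈ 1,941 vials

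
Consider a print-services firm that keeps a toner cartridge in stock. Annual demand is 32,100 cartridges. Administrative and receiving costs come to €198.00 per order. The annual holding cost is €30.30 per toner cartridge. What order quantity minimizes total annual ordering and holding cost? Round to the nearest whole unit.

Q* ≈ 648 cartridges

EOQ = √(2DS / H) = √(2 × 32,100 × 198 / 30.3).
= √(12,711,600 / 30.3) = √419,524.7525 ≈ 647.707.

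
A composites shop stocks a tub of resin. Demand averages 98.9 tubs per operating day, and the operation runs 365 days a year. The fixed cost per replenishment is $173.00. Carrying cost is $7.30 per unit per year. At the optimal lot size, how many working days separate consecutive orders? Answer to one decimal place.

Annual demand D = 98.9 × 365 = 36,098.5.
EOQ = √(2DS/H) = √(2 × 36,098.5 × 173 / 7.3) ≈ 1308.04.
Cycle time = Q*/D × 365 = 1308.04 / 36,098.5 × 365 ≈ 13.226 days.

T ≈ 13.2 days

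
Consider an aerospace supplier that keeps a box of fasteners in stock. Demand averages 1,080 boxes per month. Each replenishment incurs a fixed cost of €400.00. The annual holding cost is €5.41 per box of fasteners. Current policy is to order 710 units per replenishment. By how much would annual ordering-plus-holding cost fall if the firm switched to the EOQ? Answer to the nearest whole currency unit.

Annual demand D = 1,080 × 12 = 12,960.
EOQ = √(2DS/H) = √(2 × 12,960 × 400 / 5.41) ≈ 1384.36.
Cost at Q* = (D/Q*)S + (Q*/2)H = √(2DSH) ≈ €7,489.38.
Cost at Q = 710: (12,960/710)×400 + (710/2)×5.41 = €7,301.41 + €1,920.55 = €9,221.96.
Excess = €9,221.96 − €7,489.38 = €1,732.57.

Extra cost ≈ €1,733 per year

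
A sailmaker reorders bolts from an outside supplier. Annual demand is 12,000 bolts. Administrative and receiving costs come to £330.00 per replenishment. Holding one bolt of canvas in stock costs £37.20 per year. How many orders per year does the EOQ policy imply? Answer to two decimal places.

N ≈ 26.01 orders per year

Q* = √(2DS/H) = √(2 × 12,000 × 330 / 37.2) ≈ 461.41.
Orders per year = D / Q* = 12,000 / 461.41 ≈ 26.007.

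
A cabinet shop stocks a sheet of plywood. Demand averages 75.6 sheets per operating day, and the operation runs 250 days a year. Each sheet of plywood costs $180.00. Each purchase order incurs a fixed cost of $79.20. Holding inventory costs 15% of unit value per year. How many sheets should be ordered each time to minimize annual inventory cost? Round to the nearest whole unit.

Q* ≈ 333 sheets

Annual demand D = 75.6 × 250 = 18,900.
Holding cost H = 0.15 × $180.00 = $27.0000 per unit per year.
EOQ = √(2DS / H) = √(2 × 18,900 × 79.2 / 27).
= √(2,993,760 / 27) = √110,880 ≈ 332.986.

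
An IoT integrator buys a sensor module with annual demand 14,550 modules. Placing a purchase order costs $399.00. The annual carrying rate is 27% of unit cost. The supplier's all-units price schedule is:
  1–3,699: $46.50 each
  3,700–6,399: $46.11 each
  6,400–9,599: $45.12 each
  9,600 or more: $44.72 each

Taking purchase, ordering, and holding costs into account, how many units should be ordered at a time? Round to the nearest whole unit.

Holding cost per unit per year at price C is H = 0.27·C.
For each price level, check whether its EOQ is feasible; otherwise the best quantity at that price is the breakpoint.
EOQ at $46.50 = 961.7 (feasible in tier 1): TC = 14,550×$46.50 + (14,550/961.7)×399 + (961.7/2)×0.27×$46.50 = $688,648.73.
EOQ at $46.11 = 965.7 < 3700, so use break Q=3700: TC = 14,550×$46.11 + (14,550/3700.0)×399 + (3700.0/2)×0.27×$46.11 = $695,501.49.
EOQ at $45.12 = 976.3 < 6400, so use break Q=6400: TC = 14,550×$45.12 + (14,550/6400.0)×399 + (6400.0/2)×0.27×$45.12 = $696,386.78.
EOQ at $44.72 = 980.6 < 9600, so use break Q=9600: TC = 14,550×$44.72 + (14,550/9600.0)×399 + (9600.0/2)×0.27×$44.72 = $709,237.85.
Lowest total cost is $688,648.73 at Q = 961.7.

Q* ≈ 962 modules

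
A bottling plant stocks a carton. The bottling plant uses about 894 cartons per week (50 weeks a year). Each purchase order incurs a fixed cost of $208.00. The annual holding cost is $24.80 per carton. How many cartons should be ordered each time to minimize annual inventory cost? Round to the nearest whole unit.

Annual demand D = 894 × 50 = 44,700.
EOQ = √(2DS / H) = √(2 × 44,700 × 208 / 24.8).
= √(18,595,200 / 24.8) = √749,806.4516 ≈ 865.914.

Q* ≈ 866 cartons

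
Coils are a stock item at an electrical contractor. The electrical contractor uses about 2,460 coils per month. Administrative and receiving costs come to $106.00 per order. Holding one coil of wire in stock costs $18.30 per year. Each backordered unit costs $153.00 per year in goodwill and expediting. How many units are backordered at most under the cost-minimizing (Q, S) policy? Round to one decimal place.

S* ≈ 66.1 coils

Annual demand D = 2,460 × 12 = 29,520.
With planned backorders, Q* = √(2DS/H) · √((H+B)/B).
√(2DS/H) = √(2 × 29,520 × 106 / 18.3) = 584.791.
√((H+B)/B) = √((18.3+153)/153) = 1.0581.
Q* ≈ 618.776.
S* = Q* · H/(H+B) = 618.776 × 18.3/171.3 ≈ 66.104.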